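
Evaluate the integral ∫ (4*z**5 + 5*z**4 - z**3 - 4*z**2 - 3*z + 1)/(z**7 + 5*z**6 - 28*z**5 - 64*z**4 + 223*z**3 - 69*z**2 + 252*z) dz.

log(z)/252 + 59839*log(z - 3)/220500 + 2803*log(z + 4)/9996 - 27527*log(z + 7)/52500 - 167*log(z**2 + 1)/10625 + 163*atan(z)/10625 - 653/(1050*z - 3150) + C

Factor the denominator: z*(z - 3)**2*(z + 4)*(z + 7)*(z**2 + 1).
Partial-fraction decomposition: -(334*z - 163)/(10625*(z**2 + 1)) - 27527/(52500*(z + 7)) + 2803/(9996*(z + 4)) + 59839/(220500*(z - 3)) + 653/(1050*(z - 3)**2) + 1/(252*z).
Integrate each term; A/(z−a) gives A·log|z−a|; the (Bz+D)/(z²+p²) term gives a log and an atan.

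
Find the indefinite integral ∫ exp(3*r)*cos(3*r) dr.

Let I denote the integral. Integrate by parts with u = cos(3*r), dv = exp(3*r) dr, so v = exp(3*r)/3: I = exp(3*r)*cos(3*r)/3 + ∫ exp(3*r)*sin(3*r) dr.
Apply parts again with u = sin(3*r), dv = exp(3*r) dr: ∫ exp(3*r)*sin(3*r) dr = exp(3*r)*sin(3*r)/3 − I. Substituting back brings back I: I = exp(3*r)*sin(3*r)/3 + exp(3*r)*cos(3*r)/3 − I.
Solving for I: (1 + 1)·I equals the remaining terms, so I = (1/2)·(exp(3*r)*sin(3*r)/3 + exp(3*r)*cos(3*r)/3).

exp(3*r)*sin(3*r)/6 + exp(3*r)*cos(3*r)/6 + C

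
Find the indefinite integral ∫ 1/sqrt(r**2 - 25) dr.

Substitute r = 5·sec(θ), so dr = 5·sec(θ)*tan(θ) dθ and the radical becomes sqrt(r**2 - 25) = 5·tan(θ) by the Pythagorean identity.
Integrate the resulting trig expression in θ, then back-substitute sec(θ) = r/5, tan(θ) = sqrt(r**2 - 25)/5 (absorbing any constant into C).

log(r + sqrt(r**2 - 25)) + C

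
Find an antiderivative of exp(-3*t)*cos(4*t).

4*exp(-3*t)*sin(4*t)/25 - 3*exp(-3*t)*cos(4*t)/25 + C

Let I denote the integral. Integrate by parts with u = cos(4*t), dv = exp(-3*t) dt, so v = -exp(-3*t)/3: I = -exp(-3*t)*cos(4*t)/3 − (4/3)·∫ exp(-3*t)*sin(4*t) dt.
Apply parts again with u = sin(4*t), dv = exp(-3*t) dt: ∫ exp(-3*t)*sin(4*t) dt = -exp(-3*t)*sin(4*t)/3 + (4/3)·I. Substituting back brings back I: I = 4*exp(-3*t)*sin(4*t)/9 - exp(-3*t)*cos(4*t)/3 − (16/9)·I.
Solving for I: (1 + 16/9)·I equals the remaining terms, so I = (9/25)·(4*exp(-3*t)*sin(4*t)/9 - exp(-3*t)*cos(4*t)/3).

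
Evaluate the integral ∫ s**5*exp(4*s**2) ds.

(8*s**4 - 4*s**2 + 1)*exp(4*s**2)/64 + C

Let u = s², du = 2s ds; rewrite as (1/2)∫ u^2·exp(4u) du.
Now integrate by parts 2 times.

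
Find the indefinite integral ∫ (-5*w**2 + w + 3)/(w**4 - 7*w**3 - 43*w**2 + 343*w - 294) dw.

-235*log(w - 7)/84 + 171*log(w - 6)/65 - log(w - 1)/240 + 249*log(w + 7)/1456 + C

Factor the denominator: (w - 7)*(w - 6)*(w - 1)*(w + 7).
Partial-fraction decomposition: 249/(1456*(w + 7)) - 1/(240*(w - 1)) + 171/(65*(w - 6)) - 235/(84*(w - 7)).
Integrate each term: A/(w−a) contributes A·log|w−a|.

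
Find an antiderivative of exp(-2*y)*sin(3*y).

Let I denote the integral. Integrate by parts with u = sin(3*y), dv = exp(-2*y) dy, so v = -exp(-2*y)/2: I = -exp(-2*y)*sin(3*y)/2 + (3/2)·∫ exp(-2*y)*cos(3*y) dy.
Apply parts again with u = cos(3*y), dv = exp(-2*y) dy: ∫ exp(-2*y)*cos(3*y) dy = -exp(-2*y)*cos(3*y)/2 − (3/2)·I. Substituting back brings back I: I = -exp(-2*y)*sin(3*y)/2 - 3*exp(-2*y)*cos(3*y)/4 − (9/4)·I.
Solving for I: (1 + 9/4)·I equals the remaining terms, so I = (4/13)·(-exp(-2*y)*sin(3*y)/2 - 3*exp(-2*y)*cos(3*y)/4).

-2*exp(-2*y)*sin(3*y)/13 - 3*exp(-2*y)*cos(3*y)/13 + C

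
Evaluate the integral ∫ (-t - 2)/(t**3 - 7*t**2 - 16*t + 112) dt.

Factor the denominator: (t - 7)*(t - 4)*(t + 4).
Partial-fraction decomposition: 1/(44*(t + 4)) + 1/(4*(t - 4)) - 3/(11*(t - 7)).
Integrate each term: A/(t−a) contributes A·log|t−a|.

-3*log(t - 7)/11 + log(t - 4)/4 + log(t + 4)/44 + C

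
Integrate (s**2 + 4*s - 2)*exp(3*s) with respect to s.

(9*s**2 + 30*s - 28)*exp(3*s)/27 + C

Use integration by parts with u = s**2 + 4*s - 2, dv = exp(3*s) ds, so v = exp(3*s)/3.
Apply parts 2 times (tabular method): alternate signs, differentiate u down to 0, integrate dv up.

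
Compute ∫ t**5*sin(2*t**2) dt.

-t**4*cos(2*t**2)/4 + t**2*sin(2*t**2)/4 + cos(2*t**2)/8 + C

Let u = t², du = 2t dt; rewrite as (1/2)∫ u^2·sin(2u) du.
Now integrate by parts 2 times.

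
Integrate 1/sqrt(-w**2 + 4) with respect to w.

Substitute w = 2·sin(θ), so dw = 2·cos(θ) dθ and the radical becomes sqrt(-w**2 + 4) = 2·cos(θ) by the Pythagorean identity.
Integrate the resulting trig expression in θ, then back-substitute θ = asin(w/2), sin(θ) = w/2, cos(θ) = sqrt(-w**2 + 4)/2 (absorbing any constant into C).

asin(w/2) + C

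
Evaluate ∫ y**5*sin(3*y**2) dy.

-y**4*cos(3*y**2)/6 + y**2*sin(3*y**2)/9 + cos(3*y**2)/27 + C

Let u = y², du = 2y dy; rewrite as (1/2)∫ u^2·sin(3u) du.
Now integrate by parts 2 times.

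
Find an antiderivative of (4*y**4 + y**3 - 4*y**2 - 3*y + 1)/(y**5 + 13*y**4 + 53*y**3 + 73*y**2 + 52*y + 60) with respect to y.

Factor the denominator: (y + 2)*(y + 5)*(y + 6)*(y**2 + 1).
Partial-fraction decomposition: -(647*y - 219)/(4810*(y**2 + 1)) + 4843/(148*(y + 6)) - 2291/(78*(y + 5)) + 47/(60*(y + 2)).
Integrate each term; A/(y−a) gives A·log|y−a|; the (By+D)/(y²+p²) term gives a log and an atan.

47*log(y + 2)/60 - 2291*log(y + 5)/78 + 4843*log(y + 6)/148 - 647*log(y**2 + 1)/9620 + 219*atan(y)/4810 + C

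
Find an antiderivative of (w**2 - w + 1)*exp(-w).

Use integration by parts with u = w**2 - w + 1, dv = exp(-w) dw, so v = -exp(-w).
Apply parts 2 times (tabular method): alternate signs, differentiate u down to 0, integrate dv up.

(-w**2 - w - 2)*exp(-w) + C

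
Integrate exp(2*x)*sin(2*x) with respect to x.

Let I denote the integral. Integrate by parts with u = sin(2*x), dv = exp(2*x) dx, so v = exp(2*x)/2: I = exp(2*x)*sin(2*x)/2 − ∫ exp(2*x)*cos(2*x) dx.
Apply parts again with u = cos(2*x), dv = exp(2*x) dx: ∫ exp(2*x)*cos(2*x) dx = exp(2*x)*cos(2*x)/2 + I. Substituting back brings back I: I = exp(2*x)*sin(2*x)/2 - exp(2*x)*cos(2*x)/2 − I.
Solving for I: (1 + 1)·I equals the remaining terms, so I = (1/2)·(exp(2*x)*sin(2*x)/2 - exp(2*x)*cos(2*x)/2).

exp(2*x)*sin(2*x)/4 - exp(2*x)*cos(2*x)/4 + C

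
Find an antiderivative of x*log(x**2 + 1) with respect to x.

Let u = x**2 + 1, so du = (2*x) dx.
The integral becomes (1/2)·∫ log(u) du; integrate by parts with u′=log(u), dv′=du.

x**2*log(x**2 + 1)/2 - x**2/2 + log(x**2 + 1)/2 + C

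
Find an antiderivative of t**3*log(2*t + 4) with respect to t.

Use integration by parts with u = log(2*t + 4), dv = t**3 dt.
Then du = 2/(2*t + 4) dt and v = t**4/4.

t**4*log(2*t + 4)/4 - t**4/16 + t**3/6 - t**2/2 + 2*t - 4*log(t + 2) + C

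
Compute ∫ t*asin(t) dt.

Use integration by parts with u = arcsin(t), dv = t dt.
Then du = 1/sqrt(-t**2 + 1) dt.

t**2*asin(t)/2 + t*sqrt(-t**2 + 1)/4 - asin(t)/4 + C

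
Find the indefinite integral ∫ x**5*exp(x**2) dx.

(x**4 - 2*x**2 + 2)*exp(x**2)/2 + C

Let u = x², du = 2x dx; rewrite as (1/2)∫ u^2·exp(1u) du.
Now integrate by parts 2 times.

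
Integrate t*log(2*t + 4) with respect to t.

Use integration by parts with u = log(2*t + 4), dv = t dt.
Then du = 2/(2*t + 4) dt and v = t**2/2.

t**2*log(2*t + 4)/2 - t**2/4 + t - 2*log(t + 2) + C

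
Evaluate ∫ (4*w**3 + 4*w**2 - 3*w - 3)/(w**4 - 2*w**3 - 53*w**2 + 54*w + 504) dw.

Factor the denominator: (w - 7)*(w - 4)*(w + 3)*(w + 6).
Partial-fraction decomposition: 47/(26*(w + 6)) - 11/(35*(w + 3)) - 61/(42*(w - 4)) + 772/(195*(w - 7)).
Integrate each term: A/(w−a) contributes A·log|w−a|.

772*log(w - 7)/195 - 61*log(w - 4)/42 - 11*log(w + 3)/35 + 47*log(w + 6)/26 + C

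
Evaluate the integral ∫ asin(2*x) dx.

Use integration by parts with u = arcsin(2*x), dv = dx.
Then du = 2/sqrt(-4*x**2 + 1) dx.

x*asin(2*x) + sqrt(-4*x**2 + 1)/2 + C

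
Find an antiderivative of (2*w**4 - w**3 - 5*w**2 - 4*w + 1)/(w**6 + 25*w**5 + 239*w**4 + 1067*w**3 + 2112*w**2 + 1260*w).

log(w)/1260 - log(w + 1)/200 + 1271*log(w + 5)/40 + 24217*log(w + 6)/900 - 1643*log(w + 7)/28 + 2653/(30*w + 180) + C

Factor the denominator: w*(w + 1)*(w + 5)*(w + 6)**2*(w + 7).
Partial-fraction decomposition: -1643/(28*(w + 7)) + 24217/(900*(w + 6)) - 2653/(30*(w + 6)**2) + 1271/(40*(w + 5)) - 1/(200*(w + 1)) + 1/(1260*w).
Integrate each term; A/(w−a) gives A·log|w−a|; A/(w−a)² gives −A/(w−a).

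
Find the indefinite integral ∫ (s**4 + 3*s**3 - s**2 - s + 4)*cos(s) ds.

s**4*sin(s) + 3*s**3*sin(s) + 4*s**3*cos(s) - 13*s**2*sin(s) + 9*s**2*cos(s) - 19*s*sin(s) - 26*s*cos(s) + 30*sin(s) - 19*cos(s) + C

Use integration by parts with u = s**4 + 3*s**3 - s**2 - s + 4, dv = cos(s) ds, so v = sin(s).
Apply parts 4 times (tabular method): alternate signs, differentiate u down to 0, integrate dv up.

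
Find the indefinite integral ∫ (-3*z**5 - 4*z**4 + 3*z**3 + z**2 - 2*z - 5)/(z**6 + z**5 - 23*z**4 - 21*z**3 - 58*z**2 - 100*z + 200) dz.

Factor the denominator: (z - 5)*(z - 1)*(z + 2)*(z + 5)*(z**2 + 4).
Partial-fraction decomposition: -(89*z + 38)/(232*(z**2 + 4)) - 653/(522*(z + 5)) + 11/(504*(z + 2)) + 1/(36*(z - 1)) - 1149/(812*(z - 5)).
Integrate each term; A/(z−a) gives A·log|z−a|; the (Bz+D)/(z²+p²) term gives a log and an atan.

-1149*log(z - 5)/812 + log(z - 1)/36 + 11*log(z + 2)/504 - 653*log(z + 5)/522 - 89*log(z**2 + 4)/464 - 19*atan(z/2)/232 + C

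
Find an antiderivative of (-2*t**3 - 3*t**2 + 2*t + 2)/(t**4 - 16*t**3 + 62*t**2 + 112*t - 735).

Factor the denominator: (t - 7)**2*(t - 5)*(t + 3).
Partial-fraction decomposition: -23/(800*(t + 3)) - 313/(32*(t - 5)) + 781/(100*(t - 7)) - 817/(20*(t - 7)**2).
Integrate each term; A/(t−a) gives A·log|t−a|; A/(t−a)² gives −A/(t−a).

781*log(t - 7)/100 - 313*log(t - 5)/32 - 23*log(t + 3)/800 + 817/(20*t - 140) + C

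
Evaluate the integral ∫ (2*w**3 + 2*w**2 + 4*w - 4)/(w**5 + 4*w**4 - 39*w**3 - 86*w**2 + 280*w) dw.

-log(w)/70 + 79*log(w - 5)/405 - 7*log(w - 2)/81 + 29*log(w + 4)/162 - 155*log(w + 7)/567 + C

Factor the denominator: w*(w - 5)*(w - 2)*(w + 4)*(w + 7).
Partial-fraction decomposition: -155/(567*(w + 7)) + 29/(162*(w + 4)) - 7/(81*(w - 2)) + 79/(405*(w - 5)) - 1/(70*w).
Integrate each term: A/(w−a) contributes A·log|w−a|.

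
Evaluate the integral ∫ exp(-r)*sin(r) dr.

Let I denote the integral. Integrate by parts with u = sin(r), dv = exp(-r) dr, so v = -exp(-r): I = -exp(-r)*sin(r) + ∫ exp(-r)*cos(r) dr.
Apply parts again with u = cos(r), dv = exp(-r) dr: ∫ exp(-r)*cos(r) dr = -exp(-r)*cos(r) − I. Substituting back brings back I: I = -exp(-r)*sin(r) - exp(-r)*cos(r) − I.
Solving for I: (1 + 1)·I equals the remaining terms, so I = (1/2)·(-exp(-r)*sin(r) - exp(-r)*cos(r)).

-exp(-r)*sin(r)/2 - exp(-r)*cos(r)/2 + C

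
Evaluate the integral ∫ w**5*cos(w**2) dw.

w**4*sin(w**2)/2 + w**2*cos(w**2) - sin(w**2) + C

Let u = w², du = 2w dw; rewrite as (1/2)∫ u^2·cos(1u) du.
Now integrate by parts 2 times.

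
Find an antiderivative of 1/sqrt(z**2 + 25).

Substitute z = 5·tan(θ), so dz = 5·sec(θ)^2 dθ and the radical becomes sqrt(z**2 + 25) = 5·sec(θ) by the Pythagorean identity.
Integrate the resulting trig expression in θ, then back-substitute tan(θ) = z/5, sec(θ) = sqrt(z**2 + 25)/5 (absorbing any constant into C).

log(z + sqrt(z**2 + 25)) + C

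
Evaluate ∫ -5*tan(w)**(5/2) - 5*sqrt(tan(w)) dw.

Let u = tan(w), so du = (tan(w)**2 + 1) dw.
Rewriting, the integral becomes -5·∫ √u du = -5·(2/3)u^(3/2).
Substituting back, u = tan(w).

-10*tan(w)**(3/2)/3 + C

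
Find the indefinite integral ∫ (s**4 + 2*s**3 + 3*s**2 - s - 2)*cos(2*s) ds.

s**4*sin(2*s)/2 + s**3*sin(2*s) + s**3*cos(2*s) + 3*s**2*cos(2*s)/2 - 2*s*sin(2*s) - sin(2*s) - cos(2*s) + C

Use integration by parts with u = s**4 + 2*s**3 + 3*s**2 - s - 2, dv = cos(2*s) ds, so v = sin(2*s)/2.
Apply parts 4 times (tabular method): alternate signs, differentiate u down to 0, integrate dv up.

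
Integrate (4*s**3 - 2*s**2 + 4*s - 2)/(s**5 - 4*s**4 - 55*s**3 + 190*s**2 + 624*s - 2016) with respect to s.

25*log(s - 7)/33 - 119*log(s - 4)/120 + 25*log(s - 3)/63 + 153*log(s + 4)/616 - 37*log(s + 6)/90 + C

Factor the denominator: (s - 7)*(s - 4)*(s - 3)*(s + 4)*(s + 6).
Partial-fraction decomposition: -37/(90*(s + 6)) + 153/(616*(s + 4)) + 25/(63*(s - 3)) - 119/(120*(s - 4)) + 25/(33*(s - 7)).
Integrate each term: A/(s−a) contributes A·log|s−a|.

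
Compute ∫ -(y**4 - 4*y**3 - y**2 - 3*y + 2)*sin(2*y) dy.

Use integration by parts with u = y**4 - 4*y**3 - y**2 - 3*y + 2, dv = -sin(2*y) dy, so v = cos(2*y)/2.
Apply parts 4 times (tabular method): alternate signs, differentiate u down to 0, integrate dv up.

y**4*cos(2*y)/2 - y**3*sin(2*y) - 2*y**3*cos(2*y) + 3*y**2*sin(2*y) - 2*y**2*cos(2*y) + 2*y*sin(2*y) + 3*y*cos(2*y)/2 - 3*sin(2*y)/4 + 2*cos(2*y) + C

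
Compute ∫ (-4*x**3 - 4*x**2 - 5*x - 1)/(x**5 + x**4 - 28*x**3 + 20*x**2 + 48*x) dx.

Factor the denominator: x*(x - 4)*(x - 2)*(x + 1)*(x + 6).
Partial-fraction decomposition: 749/(2400*(x + 6)) - 4/(75*(x + 1)) + 59/(96*(x - 2)) - 341/(400*(x - 4)) - 1/(48*x).
Integrate each term: A/(x−a) contributes A·log|x−a|.

-log(x)/48 - 341*log(x - 4)/400 + 59*log(x - 2)/96 - 4*log(x + 1)/75 + 749*log(x + 6)/2400 + C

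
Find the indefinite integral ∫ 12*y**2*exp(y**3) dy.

Let u = y**3, so du = (3*y**2) dy.
Rewriting, the integral becomes 4·∫ e^u du = 4·e^u.
Substituting back, u = y**3.

4*exp(y**3) + C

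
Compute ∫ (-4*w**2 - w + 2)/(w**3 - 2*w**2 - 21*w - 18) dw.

Factor the denominator: (w - 6)*(w + 1)*(w + 3).
Partial-fraction decomposition: -31/(18*(w + 3)) + 1/(14*(w + 1)) - 148/(63*(w - 6)).
Integrate each term: A/(w−a) contributes A·log|w−a|.

-148*log(w - 6)/63 + log(w + 1)/14 - 31*log(w + 3)/18 + C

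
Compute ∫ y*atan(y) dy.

y**2*atan(y)/2 - y/2 + atan(y)/2 + C

Use integration by parts with u = arctan(y), dv = y dy.
Then du = 1/(y**2 + 1) dy.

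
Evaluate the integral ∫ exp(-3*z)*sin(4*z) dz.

-3*exp(-3*z)*sin(4*z)/25 - 4*exp(-3*z)*cos(4*z)/25 + C

Let I denote the integral. Integrate by parts with u = sin(4*z), dv = exp(-3*z) dz, so v = -exp(-3*z)/3: I = -exp(-3*z)*sin(4*z)/3 + (4/3)·∫ exp(-3*z)*cos(4*z) dz.
Apply parts again with u = cos(4*z), dv = exp(-3*z) dz: ∫ exp(-3*z)*cos(4*z) dz = -exp(-3*z)*cos(4*z)/3 − (4/3)·I. Substituting back brings back I: I = -exp(-3*z)*sin(4*z)/3 - 4*exp(-3*z)*cos(4*z)/9 − (16/9)·I.
Solving for I: (1 + 16/9)·I equals the remaining terms, so I = (9/25)·(-exp(-3*z)*sin(4*z)/3 - 4*exp(-3*z)*cos(4*z)/9).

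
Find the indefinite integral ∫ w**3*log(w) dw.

w**4*log(w)/4 - w**4/16 + C

Use integration by parts with u = log(w), dv = w**3 dw.
Then du = 1/w dw and v = w**4/4.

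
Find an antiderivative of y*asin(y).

Use integration by parts with u = arcsin(y), dv = y dy.
Then du = 1/sqrt(-y**2 + 1) dy.

y**2*asin(y)/2 + y*sqrt(-y**2 + 1)/4 - asin(y)/4 + C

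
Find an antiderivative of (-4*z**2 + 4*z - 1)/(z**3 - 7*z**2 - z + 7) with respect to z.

-169*log(z - 7)/48 + log(z - 1)/12 - 9*log(z + 1)/16 + C

Factor the denominator: (z - 7)*(z - 1)*(z + 1).
Partial-fraction decomposition: -9/(16*(z + 1)) + 1/(12*(z - 1)) - 169/(48*(z - 7)).
Integrate each term: A/(z−a) contributes A·log|z−a|.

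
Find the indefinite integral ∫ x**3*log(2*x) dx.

x**4*(log(x) + log(2))/4 - x**4/16 + C

Use integration by parts with u = log(2*x), dv = x**3 dx.
Then du = 1/x dx and v = x**4/4.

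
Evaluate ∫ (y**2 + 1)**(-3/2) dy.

Substitute y = tan(θ), so dy = sec(θ)^2 dθ and the radical becomes sqrt(y**2 + 1) = sec(θ) by the Pythagorean identity.
Integrate the resulting trig expression in θ, then back-substitute tan(θ) = y, sec(θ) = sqrt(y**2 + 1) (absorbing any constant into C).

y/sqrt(y**2 + 1) + C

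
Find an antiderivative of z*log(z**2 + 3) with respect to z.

Let u = z**2 + 3, so du = (2*z) dz.
The integral becomes (1/2)·∫ log(u) du; integrate by parts with u′=log(u), dv′=du.

z**2*log(z**2 + 3)/2 - z**2/2 + 3*log(z**2 + 3)/2 + C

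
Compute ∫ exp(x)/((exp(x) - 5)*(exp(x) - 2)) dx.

log(exp(x) - 5)/3 - log(exp(x) - 2)/3 + C

Let u = e^x, du = e^x dx.
The integral becomes ∫ du/((u-2)(u-5)); decompose into partial fractions.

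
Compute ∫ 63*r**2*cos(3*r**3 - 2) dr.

Let u = 3*r**3 - 2, so du = (9*r**2) dr.
Rewriting, the integral becomes 7·∫ cos(u) du = 7·sin(u).
Substituting back, u = 3*r**3 - 2.

7*sin(3*r**3 - 2) + C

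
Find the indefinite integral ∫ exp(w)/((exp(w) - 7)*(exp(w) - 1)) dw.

log(exp(w) - 7)/6 - log(exp(w) - 1)/6 + C

Let u = e^w, du = e^w dw.
The integral becomes ∫ du/((u-1)(u-7)); decompose into partial fractions.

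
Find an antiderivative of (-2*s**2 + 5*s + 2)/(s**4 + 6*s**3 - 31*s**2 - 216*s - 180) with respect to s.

Factor the denominator: (s - 6)*(s + 1)*(s + 5)*(s + 6).
Partial-fraction decomposition: 5/(3*(s + 6)) - 73/(44*(s + 5)) + 1/(28*(s + 1)) - 10/(231*(s - 6)).
Integrate each term: A/(s−a) contributes A·log|s−a|.

-10*log(s - 6)/231 + log(s + 1)/28 - 73*log(s + 5)/44 + 5*log(s + 6)/3 + C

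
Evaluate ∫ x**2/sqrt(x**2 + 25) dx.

x*sqrt(x**2 + 25)/2 - 25*log(x + sqrt(x**2 + 25))/2 + C

Substitute x = 5·tan(θ), so dx = 5·sec(θ)^2 dθ and the radical becomes sqrt(x**2 + 25) = 5·sec(θ) by the Pythagorean identity.
Integrate the resulting trig expression in θ, then back-substitute tan(θ) = x/5, sec(θ) = sqrt(x**2 + 25)/5 (absorbing any constant into C).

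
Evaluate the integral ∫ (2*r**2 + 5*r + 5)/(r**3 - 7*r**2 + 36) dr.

Factor the denominator: (r - 6)*(r - 3)*(r + 2).
Partial-fraction decomposition: 3/(40*(r + 2)) - 38/(15*(r - 3)) + 107/(24*(r - 6)).
Integrate each term: A/(r−a) contributes A·log|r−a|.

107*log(r - 6)/24 - 38*log(r - 3)/15 + 3*log(r + 2)/40 + C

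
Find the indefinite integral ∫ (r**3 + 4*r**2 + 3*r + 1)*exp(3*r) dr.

Use integration by parts with u = r**3 + 4*r**2 + 3*r + 1, dv = exp(3*r) dr, so v = exp(3*r)/3.
Apply parts 3 times (tabular method): alternate signs, differentiate u down to 0, integrate dv up.

(3*r**3 + 9*r**2 + 3*r + 2)*exp(3*r)/9 + C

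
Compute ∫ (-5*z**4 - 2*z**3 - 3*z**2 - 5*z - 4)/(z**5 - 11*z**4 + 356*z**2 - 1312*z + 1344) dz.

Factor the denominator: (z - 7)*(z - 4)**2*(z - 2)*(z + 6).
Partial-fraction decomposition: -613/(1040*(z + 6)) + 61/(80*(z - 2)) + 3031/(180*(z - 4)) + 74/(3*(z - 4)**2) - 12877/(585*(z - 7)).
Integrate each term; A/(z−a) gives A·log|z−a|; A/(z−a)² gives −A/(z−a).

-12877*log(z - 7)/585 + 3031*log(z - 4)/180 + 61*log(z - 2)/80 - 613*log(z + 6)/1040 - 74/(3*z - 12) + C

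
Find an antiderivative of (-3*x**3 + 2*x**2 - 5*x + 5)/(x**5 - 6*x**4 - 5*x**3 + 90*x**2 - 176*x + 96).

Factor the denominator: (x - 4)*(x - 3)*(x - 2)*(x - 1)*(x + 4).
Partial-fraction decomposition: 83/(560*(x + 4)) + 1/(30*(x - 1)) - 7/(4*(x - 2)) + 73/(14*(x - 3)) - 175/(48*(x - 4)).
Integrate each term: A/(x−a) contributes A·log|x−a|.

-175*log(x - 4)/48 + 73*log(x - 3)/14 - 7*log(x - 2)/4 + log(x - 1)/30 + 83*log(x + 4)/560 + C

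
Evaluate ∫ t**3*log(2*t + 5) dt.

t**4*log(2*t + 5)/4 - t**4/16 + 5*t**3/24 - 25*t**2/32 + 125*t/32 - 625*log(2*t + 5)/64 + C

Use integration by parts with u = log(2*t + 5), dv = t**3 dt.
Then du = 2/(2*t + 5) dt and v = t**4/4.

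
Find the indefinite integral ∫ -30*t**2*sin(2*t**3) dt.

Let u = 2*t**3, so du = (6*t**2) dt.
Rewriting, the integral becomes -5·∫ sin(u) du = -5·-cos(u).
Substituting back, u = 2*t**3.

5*cos(2*t**3) + C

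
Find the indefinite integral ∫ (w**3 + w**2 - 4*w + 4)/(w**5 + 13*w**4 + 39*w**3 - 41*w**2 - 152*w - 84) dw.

Factor the denominator: (w - 2)*(w + 1)**2*(w + 6)*(w + 7).
Partial-fraction decomposition: -131/(162*(w + 7)) + 19/(25*(w + 6)) + 49/(1350*(w + 1)) - 4/(45*(w + 1)**2) + 1/(81*(w - 2)).
Integrate each term; A/(w−a) gives A·log|w−a|; A/(w−a)² gives −A/(w−a).

log(w - 2)/81 + 49*log(w + 1)/1350 + 19*log(w + 6)/25 - 131*log(w + 7)/162 + 4/(45*w + 45) + C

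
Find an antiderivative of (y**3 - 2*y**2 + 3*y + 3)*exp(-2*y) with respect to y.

(-4*y**3 + 2*y**2 - 10*y - 17)*exp(-2*y)/8 + C

Use integration by parts with u = y**3 - 2*y**2 + 3*y + 3, dv = exp(-2*y) dy, so v = -exp(-2*y)/2.
Apply parts 3 times (tabular method): alternate signs, differentiate u down to 0, integrate dv up.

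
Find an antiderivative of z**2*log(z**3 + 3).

z**3*log(z**3 + 3)/3 - z**3/3 + log(z**3 + 3) + C

Let u = z**3 + 3, so du = (3*z**2) dz.
The integral becomes (1/3)·∫ log(u) du; integrate by parts with u′=log(u), dv′=du.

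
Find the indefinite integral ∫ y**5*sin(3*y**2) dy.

Let u = y², du = 2y dy; rewrite as (1/2)∫ u^2·sin(3u) du.
Now integrate by parts 2 times.

-y**4*cos(3*y**2)/6 + y**2*sin(3*y**2)/9 + cos(3*y**2)/27 + C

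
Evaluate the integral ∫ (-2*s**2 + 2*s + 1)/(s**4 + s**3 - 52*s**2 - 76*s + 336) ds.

Factor the denominator: (s - 7)*(s - 2)*(s + 4)*(s + 6).
Partial-fraction decomposition: 83/(208*(s + 6)) - 13/(44*(s + 4)) + 1/(80*(s - 2)) - 83/(715*(s - 7)).
Integrate each term: A/(s−a) contributes A·log|s−a|.

-83*log(s - 7)/715 + log(s - 2)/80 - 13*log(s + 4)/44 + 83*log(s + 6)/208 + C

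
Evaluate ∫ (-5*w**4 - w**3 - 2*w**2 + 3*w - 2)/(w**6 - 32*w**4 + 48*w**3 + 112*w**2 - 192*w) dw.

log(w)/96 - 683*log(w - 4)/480 + 285*log(w - 2)/256 - 11*log(w + 2)/96 + 1589*log(w + 6)/3840 - 23/(32*w - 64) + C

Factor the denominator: w*(w - 4)*(w - 2)**2*(w + 2)*(w + 6).
Partial-fraction decomposition: 1589/(3840*(w + 6)) - 11/(96*(w + 2)) + 285/(256*(w - 2)) + 23/(32*(w - 2)**2) - 683/(480*(w - 4)) + 1/(96*w).
Integrate each term; A/(w−a) gives A·log|w−a|; A/(w−a)² gives −A/(w−a).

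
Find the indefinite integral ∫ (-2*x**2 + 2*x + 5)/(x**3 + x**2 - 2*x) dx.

Factor the denominator: x*(x - 1)*(x + 2).
Partial-fraction decomposition: -7/(6*(x + 2)) + 5/(3*(x - 1)) - 5/(2*x).
Integrate each term: A/(x−a) contributes A·log|x−a|.

-5*log(x)/2 + 5*log(x - 1)/3 - 7*log(x + 2)/6 + C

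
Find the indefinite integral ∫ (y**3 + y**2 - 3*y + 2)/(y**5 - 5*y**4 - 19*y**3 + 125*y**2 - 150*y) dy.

-log(y)/75 + 137*log(y - 5)/300 - 29*log(y - 3)/48 + 4*log(y - 2)/21 - 83*log(y + 5)/2800 + C

Factor the denominator: y*(y - 5)*(y - 3)*(y - 2)*(y + 5).
Partial-fraction decomposition: -83/(2800*(y + 5)) + 4/(21*(y - 2)) - 29/(48*(y - 3)) + 137/(300*(y - 5)) - 1/(75*y).
Integrate each term: A/(y−a) contributes A·log|y−a|.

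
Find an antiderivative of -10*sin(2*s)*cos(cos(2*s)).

Let u = cos(2*s), so du = (-2*sin(2*s)) ds.
Rewriting, the integral becomes 5·∫ cos(u) du = 5·sin(u).
Substituting back, u = cos(2*s).

5*sin(cos(2*s)) + C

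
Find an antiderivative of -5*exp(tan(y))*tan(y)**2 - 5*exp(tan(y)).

-5*exp(tan(y)) + C

Let u = tan(y), so du = (tan(y)**2 + 1) dy.
Rewriting, the integral becomes -5·∫ e^u du = -5·e^u.
Substituting back, u = tan(y).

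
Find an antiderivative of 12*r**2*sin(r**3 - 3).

Let u = r**3 - 3, so du = (3*r**2) dr.
Rewriting, the integral becomes 4·∫ sin(u) du = 4·-cos(u).
Substituting back, u = r**3 - 3.

-4*cos(r**3 - 3) + C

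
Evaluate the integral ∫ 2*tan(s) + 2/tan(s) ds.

2*log(tan(s)) + C

Let u = tan(s), so du = (tan(s)**2 + 1) ds.
Rewriting, the integral becomes 2·∫ 1/u du = 2·log(u).
Substituting back, u = tan(s).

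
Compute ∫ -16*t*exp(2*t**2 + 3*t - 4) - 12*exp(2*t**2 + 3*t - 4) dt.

-4*exp(2*t**2 + 3*t - 4) + C

Let u = 2*t**2 + 3*t - 4, so du = (4*t + 3) dt.
Rewriting, the integral becomes -4·∫ e^u du = -4·e^u.
Substituting back, u = 2*t**2 + 3*t - 4.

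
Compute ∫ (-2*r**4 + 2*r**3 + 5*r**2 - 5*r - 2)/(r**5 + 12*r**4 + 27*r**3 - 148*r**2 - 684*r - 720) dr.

Factor the denominator: (r - 4)*(r + 2)*(r + 3)*(r + 5)*(r + 6).
Partial-fraction decomposition: -352/(15*(r + 6)) + 676/(27*(r + 5)) - 79/(21*(r + 3)) + 5/(18*(r + 2)) - 163/(1890*(r - 4)).
Integrate each term: A/(r−a) contributes A·log|r−a|.

-163*log(r - 4)/1890 + 5*log(r + 2)/18 - 79*log(r + 3)/21 + 676*log(r + 5)/27 - 352*log(r + 6)/15 + C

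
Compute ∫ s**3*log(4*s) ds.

Use integration by parts with u = log(4*s), dv = s**3 ds.
Then du = 1/s ds and v = s**4/4.

s**4*(log(s) + 2*log(2))/4 - s**4/16 + C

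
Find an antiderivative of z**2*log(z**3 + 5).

z**3*log(z**3 + 5)/3 - z**3/3 + 5*log(z**3 + 5)/3 + C

Let u = z**3 + 5, so du = (3*z**2) dz.
The integral becomes (1/3)·∫ log(u) du; integrate by parts with u′=log(u), dv′=du.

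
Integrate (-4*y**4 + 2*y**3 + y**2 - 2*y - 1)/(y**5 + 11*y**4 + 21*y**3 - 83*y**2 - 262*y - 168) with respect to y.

Factor the denominator: (y - 3)*(y + 1)*(y + 2)*(y + 4)*(y + 7).
Partial-fraction decomposition: -2557/(225*(y + 7)) + 1129/(126*(y + 4)) - 73/(50*(y + 2)) + 1/(18*(y + 1)) - 67/(350*(y - 3)).
Integrate each term: A/(y−a) contributes A·log|y−a|.

-67*log(y - 3)/350 + log(y + 1)/18 - 73*log(y + 2)/50 + 1129*log(y + 4)/126 - 2557*log(y + 7)/225 + C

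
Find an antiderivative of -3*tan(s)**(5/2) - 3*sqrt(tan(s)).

Let u = tan(s), so du = (tan(s)**2 + 1) ds.
Rewriting, the integral becomes -3·∫ √u du = -3·(2/3)u^(3/2).
Substituting back, u = tan(s).

-2*tan(s)**(3/2) + C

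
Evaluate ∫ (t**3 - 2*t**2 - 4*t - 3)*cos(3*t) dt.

t**3*sin(3*t)/3 - 2*t**2*sin(3*t)/3 + t**2*cos(3*t)/3 - 14*t*sin(3*t)/9 - 4*t*cos(3*t)/9 - 23*sin(3*t)/27 - 14*cos(3*t)/27 + C

Use integration by parts with u = t**3 - 2*t**2 - 4*t - 3, dv = cos(3*t) dt, so v = sin(3*t)/3.
Apply parts 3 times (tabular method): alternate signs, differentiate u down to 0, integrate dv up.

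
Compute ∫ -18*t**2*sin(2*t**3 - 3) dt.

3*cos(2*t**3 - 3) + C

Let u = 2*t**3 - 3, so du = (6*t**2) dt.
Rewriting, the integral becomes -3·∫ sin(u) du = -3·-cos(u).
Substituting back, u = 2*t**3 - 3.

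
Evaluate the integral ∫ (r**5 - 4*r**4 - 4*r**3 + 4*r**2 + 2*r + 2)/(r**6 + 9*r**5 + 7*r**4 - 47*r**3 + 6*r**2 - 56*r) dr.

Factor the denominator: r*(r - 2)*(r + 4)*(r + 7)*(r**2 + 1).
Partial-fraction decomposition: -(r + 1)/(10*(r**2 + 1)) + 1657/(630*(r + 7)) - 17/(12*(r + 4)) - 7/(90*(r - 2)) - 1/(28*r).
Integrate each term; A/(r−a) gives A·log|r−a|; the (Br+D)/(r²+p²) term gives a log and an atan.

-log(r)/28 - 7*log(r - 2)/90 - 17*log(r + 4)/12 + 1657*log(r + 7)/630 - log(r**2 + 1)/20 - atan(r)/10 + C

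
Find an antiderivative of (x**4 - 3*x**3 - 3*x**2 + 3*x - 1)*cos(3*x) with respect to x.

x**4*sin(3*x)/3 - x**3*sin(3*x) + 4*x**3*cos(3*x)/9 - 13*x**2*sin(3*x)/9 - x**2*cos(3*x) + 5*x*sin(3*x)/3 - 26*x*cos(3*x)/27 - sin(3*x)/81 + 5*cos(3*x)/9 + C

Use integration by parts with u = x**4 - 3*x**3 - 3*x**2 + 3*x - 1, dv = cos(3*x) dx, so v = sin(3*x)/3.
Apply parts 4 times (tabular method): alternate signs, differentiate u down to 0, integrate dv up.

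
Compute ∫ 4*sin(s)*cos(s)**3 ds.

-cos(s)**4 + C

Let u = cos(s), so du = (-sin(s)) ds.
Rewriting, the integral becomes -4·∫ u^3 du = -4·u^4/4.
Substituting back, u = cos(s).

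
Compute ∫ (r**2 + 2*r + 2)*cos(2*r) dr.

r**2*sin(2*r)/2 + r*sin(2*r) + r*cos(2*r)/2 + 3*sin(2*r)/4 + cos(2*r)/2 + C

Use integration by parts with u = r**2 + 2*r + 2, dv = cos(2*r) dr, so v = sin(2*r)/2.
Apply parts 2 times (tabular method): alternate signs, differentiate u down to 0, integrate dv up.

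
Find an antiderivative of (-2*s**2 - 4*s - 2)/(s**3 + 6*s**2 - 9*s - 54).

-16*log(s - 3)/27 + 4*log(s + 3)/9 - 50*log(s + 6)/27 + C

Factor the denominator: (s - 3)*(s + 3)*(s + 6).
Partial-fraction decomposition: -50/(27*(s + 6)) + 4/(9*(s + 3)) - 16/(27*(s - 3)).
Integrate each term: A/(s−a) contributes A·log|s−a|.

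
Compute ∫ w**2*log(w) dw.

w**3*log(w)/3 - w**3/9 + C

Use integration by parts with u = log(w), dv = w**2 dw.
Then du = 1/w dw and v = w**3/3.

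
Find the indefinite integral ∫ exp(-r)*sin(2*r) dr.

Let I denote the integral. Integrate by parts with u = sin(2*r), dv = exp(-r) dr, so v = -exp(-r): I = -exp(-r)*sin(2*r) + 2·∫ exp(-r)*cos(2*r) dr.
Apply parts again with u = cos(2*r), dv = exp(-r) dr: ∫ exp(-r)*cos(2*r) dr = -exp(-r)*cos(2*r) − 2·I. Substituting back brings back I: I = -exp(-r)*sin(2*r) - 2*exp(-r)*cos(2*r) − 4·I.
Solving for I: (1 + 4)·I equals the remaining terms, so I = (1/5)·(-exp(-r)*sin(2*r) - 2*exp(-r)*cos(2*r)).

-exp(-r)*sin(2*r)/5 - 2*exp(-r)*cos(2*r)/5 + C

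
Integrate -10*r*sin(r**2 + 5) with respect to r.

Let u = r**2 + 5, so du = (2*r) dr.
Rewriting, the integral becomes -5·∫ sin(u) du = -5·-cos(u).
Substituting back, u = r**2 + 5.

5*cos(r**2 + 5) + C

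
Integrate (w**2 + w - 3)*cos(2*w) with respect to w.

w**2*sin(2*w)/2 + w*sin(2*w)/2 + w*cos(2*w)/2 - 7*sin(2*w)/4 + cos(2*w)/4 + C

Use integration by parts with u = w**2 + w - 3, dv = cos(2*w) dw, so v = sin(2*w)/2.
Apply parts 2 times (tabular method): alternate signs, differentiate u down to 0, integrate dv up.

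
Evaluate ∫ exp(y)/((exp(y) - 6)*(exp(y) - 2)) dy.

Let u = e^y, du = e^y dy.
The integral becomes ∫ du/((u-2)(u-6)); decompose into partial fractions.

log(exp(y) - 6)/4 - log(exp(y) - 2)/4 + C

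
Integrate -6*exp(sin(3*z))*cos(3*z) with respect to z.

Let u = sin(3*z), so du = (3*cos(3*z)) dz.
Rewriting, the integral becomes -2·∫ e^u du = -2·e^u.
Substituting back, u = sin(3*z).

-2*exp(sin(3*z)) + C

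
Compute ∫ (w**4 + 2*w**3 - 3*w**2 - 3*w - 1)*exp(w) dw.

(w**4 - 2*w**3 + 3*w**2 - 9*w + 8)*exp(w) + C

Use integration by parts with u = w**4 + 2*w**3 - 3*w**2 - 3*w - 1, dv = exp(w) dw, so v = exp(w).
Apply parts 4 times (tabular method): alternate signs, differentiate u down to 0, integrate dv up.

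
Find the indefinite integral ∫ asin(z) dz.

z*asin(z) + sqrt(-z**2 + 1) + C

Use integration by parts with u = arcsin(z), dv = dz.
Then du = 1/sqrt(-z**2 + 1) dz.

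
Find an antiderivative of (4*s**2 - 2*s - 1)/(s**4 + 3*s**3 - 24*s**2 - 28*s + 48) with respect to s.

Factor the denominator: (s - 4)*(s - 1)*(s + 2)*(s + 6).
Partial-fraction decomposition: -31/(56*(s + 6)) + 19/(72*(s + 2)) - 1/(63*(s - 1)) + 11/(36*(s - 4)).
Integrate each term: A/(s−a) contributes A·log|s−a|.

11*log(s - 4)/36 - log(s - 1)/63 + 19*log(s + 2)/72 - 31*log(s + 6)/56 + C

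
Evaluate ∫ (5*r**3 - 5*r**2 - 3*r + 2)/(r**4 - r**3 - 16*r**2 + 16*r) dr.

log(r)/8 + 115*log(r - 4)/48 + log(r - 1)/15 + 193*log(r + 4)/80 + C

Factor the denominator: r*(r - 4)*(r - 1)*(r + 4).
Partial-fraction decomposition: 193/(80*(r + 4)) + 1/(15*(r - 1)) + 115/(48*(r - 4)) + 1/(8*r).
Integrate each term: A/(r−a) contributes A·log|r−a|.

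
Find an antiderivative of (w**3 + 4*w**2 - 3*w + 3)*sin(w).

Use integration by parts with u = w**3 + 4*w**2 - 3*w + 3, dv = sin(w) dw, so v = -cos(w).
Apply parts 3 times (tabular method): alternate signs, differentiate u down to 0, integrate dv up.

-w**3*cos(w) + 3*w**2*sin(w) - 4*w**2*cos(w) + 8*w*sin(w) + 9*w*cos(w) - 9*sin(w) + 5*cos(w) + C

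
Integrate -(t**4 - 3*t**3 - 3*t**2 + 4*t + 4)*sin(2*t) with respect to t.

Use integration by parts with u = t**4 - 3*t**3 - 3*t**2 + 4*t + 4, dv = -sin(2*t) dt, so v = cos(2*t)/2.
Apply parts 4 times (tabular method): alternate signs, differentiate u down to 0, integrate dv up.

t**4*cos(2*t)/2 - t**3*sin(2*t) - 3*t**3*cos(2*t)/2 + 9*t**2*sin(2*t)/4 - 3*t**2*cos(2*t) + 3*t*sin(2*t) + 17*t*cos(2*t)/4 - 17*sin(2*t)/8 + 7*cos(2*t)/2 + C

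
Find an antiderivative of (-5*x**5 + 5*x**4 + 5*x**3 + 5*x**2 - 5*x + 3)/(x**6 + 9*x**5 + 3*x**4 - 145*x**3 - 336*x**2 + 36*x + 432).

-3457*log(x - 4)/8820 - log(x - 1)/126 + 233*log(x + 2)/72 + 2887*log(x + 3)/294 - 14831*log(x + 6)/840 + 129/(7*x + 21) + C

Factor the denominator: (x - 4)*(x - 1)*(x + 2)*(x + 3)**2*(x + 6).
Partial-fraction decomposition: -14831/(840*(x + 6)) + 2887/(294*(x + 3)) - 129/(7*(x + 3)**2) + 233/(72*(x + 2)) - 1/(126*(x - 1)) - 3457/(8820*(x - 4)).
Integrate each term; A/(x−a) gives A·log|x−a|; A/(x−a)² gives −A/(x−a).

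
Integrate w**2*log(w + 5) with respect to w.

w**3*log(w + 5)/3 - w**3/9 + 5*w**2/6 - 25*w/3 + 125*log(w + 5)/3 + C

Use integration by parts with u = log(w + 5), dv = w**2 dw.
Then du = 1/(w + 5) dw and v = w**3/3.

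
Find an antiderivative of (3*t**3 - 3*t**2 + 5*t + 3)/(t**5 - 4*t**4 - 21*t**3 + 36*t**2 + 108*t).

log(t)/36 + 191*log(t - 6)/432 - 4*log(t - 3)/15 + 43*log(t + 2)/80 - 20*log(t + 3)/27 + C

Factor the denominator: t*(t - 6)*(t - 3)*(t + 2)*(t + 3).
Partial-fraction decomposition: -20/(27*(t + 3)) + 43/(80*(t + 2)) - 4/(15*(t - 3)) + 191/(432*(t - 6)) + 1/(36*t).
Integrate each term: A/(t−a) contributes A·log|t−a|.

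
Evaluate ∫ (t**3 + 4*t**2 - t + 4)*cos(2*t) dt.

t**3*sin(2*t)/2 + 2*t**2*sin(2*t) + 3*t**2*cos(2*t)/4 - 5*t*sin(2*t)/4 + 2*t*cos(2*t) + sin(2*t) - 5*cos(2*t)/8 + C

Use integration by parts with u = t**3 + 4*t**2 - t + 4, dv = cos(2*t) dt, so v = sin(2*t)/2.
Apply parts 3 times (tabular method): alternate signs, differentiate u down to 0, integrate dv up.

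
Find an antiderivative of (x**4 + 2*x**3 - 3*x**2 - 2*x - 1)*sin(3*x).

Use integration by parts with u = x**4 + 2*x**3 - 3*x**2 - 2*x - 1, dv = sin(3*x) dx, so v = -cos(3*x)/3.
Apply parts 4 times (tabular method): alternate signs, differentiate u down to 0, integrate dv up.

-x**4*cos(3*x)/3 + 4*x**3*sin(3*x)/9 - 2*x**3*cos(3*x)/3 + 2*x**2*sin(3*x)/3 + 13*x**2*cos(3*x)/9 - 26*x*sin(3*x)/27 + 10*x*cos(3*x)/9 - 10*sin(3*x)/27 + cos(3*x)/81 + C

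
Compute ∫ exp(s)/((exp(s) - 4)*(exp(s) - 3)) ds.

log(exp(s) - 4) - log(exp(s) - 3) + C

Let u = e^s, du = e^s ds.
The integral becomes ∫ du/((u-3)(u-4)); decompose into partial fractions.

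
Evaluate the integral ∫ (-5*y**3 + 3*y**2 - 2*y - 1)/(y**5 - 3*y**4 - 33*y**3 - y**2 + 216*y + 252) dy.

-1583*log(y - 7)/3240 + 23*log(y - 3)/120 - 1007*log(y + 2)/405 + 167*log(y + 3)/60 - 11/(9*y + 18) + C

Factor the denominator: (y - 7)*(y - 3)*(y + 2)**2*(y + 3).
Partial-fraction decomposition: 167/(60*(y + 3)) - 1007/(405*(y + 2)) + 11/(9*(y + 2)**2) + 23/(120*(y - 3)) - 1583/(3240*(y - 7)).
Integrate each term; A/(y−a) gives A·log|y−a|; A/(y−a)² gives −A/(y−a).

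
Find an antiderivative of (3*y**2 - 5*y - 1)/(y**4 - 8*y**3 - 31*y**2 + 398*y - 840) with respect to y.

77*log(y - 6)/26 - 49*log(y - 5)/12 + 27*log(y - 4)/22 - 181*log(y + 7)/1716 + C

Factor the denominator: (y - 6)*(y - 5)*(y - 4)*(y + 7).
Partial-fraction decomposition: -181/(1716*(y + 7)) + 27/(22*(y - 4)) - 49/(12*(y - 5)) + 77/(26*(y - 6)).
Integrate each term: A/(y−a) contributes A·log|y−a|.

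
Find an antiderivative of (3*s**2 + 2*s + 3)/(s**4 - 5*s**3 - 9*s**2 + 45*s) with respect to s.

Factor the denominator: s*(s - 5)*(s - 3)*(s + 3).
Partial-fraction decomposition: -1/(6*(s + 3)) - 1/(s - 3) + 11/(10*(s - 5)) + 1/(15*s).
Integrate each term: A/(s−a) contributes A·log|s−a|.

log(s)/15 + 11*log(s - 5)/10 - log(s - 3) - log(s + 3)/6 + C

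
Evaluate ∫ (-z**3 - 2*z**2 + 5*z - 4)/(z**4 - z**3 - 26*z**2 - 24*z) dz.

Factor the denominator: z*(z - 6)*(z + 1)*(z + 4).
Partial-fraction decomposition: -1/(15*(z + 4)) - 10/(21*(z + 1)) - 131/(210*(z - 6)) + 1/(6*z).
Integrate each term: A/(z−a) contributes A·log|z−a|.

log(z)/6 - 131*log(z - 6)/210 - 10*log(z + 1)/21 - log(z + 4)/15 + C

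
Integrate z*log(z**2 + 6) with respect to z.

Let u = z**2 + 6, so du = (2*z) dz.
The integral becomes (1/2)·∫ log(u) du; integrate by parts with u′=log(u), dv′=du.

z**2*log(z**2 + 6)/2 - z**2/2 + 3*log(z**2 + 6) + C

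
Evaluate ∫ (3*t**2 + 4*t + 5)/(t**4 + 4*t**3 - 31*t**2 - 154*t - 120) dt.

Factor the denominator: (t - 6)*(t + 1)*(t + 4)*(t + 5).
Partial-fraction decomposition: -15/(11*(t + 5)) + 37/(30*(t + 4)) - 1/(21*(t + 1)) + 137/(770*(t - 6)).
Integrate each term: A/(t−a) contributes A·log|t−a|.

137*log(t - 6)/770 - log(t + 1)/21 + 37*log(t + 4)/30 - 15*log(t + 5)/11 + C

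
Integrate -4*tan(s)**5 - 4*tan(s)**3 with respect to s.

Let u = tan(s), so du = (tan(s)**2 + 1) ds.
Rewriting, the integral becomes -4·∫ u^3 du = -4·u^4/4.
Substituting back, u = tan(s).

-tan(s)**4 + C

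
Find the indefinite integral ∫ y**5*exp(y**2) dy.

(y**4 - 2*y**2 + 2)*exp(y**2)/2 + C

Let u = y², du = 2y dy; rewrite as (1/2)∫ u^2·exp(1u) du.
Now integrate by parts 2 times.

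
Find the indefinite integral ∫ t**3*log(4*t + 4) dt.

t**4*log(4*t + 4)/4 - t**4/16 + t**3/12 - t**2/8 + t/4 - log(t + 1)/4 + C

Use integration by parts with u = log(4*t + 4), dv = t**3 dt.
Then du = 4/(4*t + 4) dt and v = t**4/4.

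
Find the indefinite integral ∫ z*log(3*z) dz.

z**2*(log(z) + log(3))/2 - z**2/4 + C

Use integration by parts with u = log(3*z), dv = z dz.
Then du = 1/z dz and v = z**2/2.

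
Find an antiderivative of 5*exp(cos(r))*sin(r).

-5*exp(cos(r)) + C

Let u = cos(r), so du = (-sin(r)) dr.
Rewriting, the integral becomes -5·∫ e^u du = -5·e^u.
Substituting back, u = cos(r).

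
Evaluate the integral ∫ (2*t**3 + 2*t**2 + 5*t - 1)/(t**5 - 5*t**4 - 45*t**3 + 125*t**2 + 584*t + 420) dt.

409*log(t - 7)/432 - 533*log(t - 6)/616 - 3*log(t + 1)/112 + 19*log(t + 2)/216 - 113*log(t + 5)/792 + C

Factor the denominator: (t - 7)*(t - 6)*(t + 1)*(t + 2)*(t + 5).
Partial-fraction decomposition: -113/(792*(t + 5)) + 19/(216*(t + 2)) - 3/(112*(t + 1)) - 533/(616*(t - 6)) + 409/(432*(t - 7)).
Integrate each term: A/(t−a) contributes A·log|t−a|.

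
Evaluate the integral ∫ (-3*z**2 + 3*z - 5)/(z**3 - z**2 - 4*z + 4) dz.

Factor the denominator: (z - 2)*(z - 1)*(z + 2).
Partial-fraction decomposition: -23/(12*(z + 2)) + 5/(3*(z - 1)) - 11/(4*(z - 2)).
Integrate each term: A/(z−a) contributes A·log|z−a|.

-11*log(z - 2)/4 + 5*log(z - 1)/3 - 23*log(z + 2)/12 + C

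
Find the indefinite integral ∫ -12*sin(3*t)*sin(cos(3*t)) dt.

Let u = cos(3*t), so du = (-3*sin(3*t)) dt.
Rewriting, the integral becomes 4·∫ sin(u) du = 4·-cos(u).
Substituting back, u = cos(3*t).

-4*cos(cos(3*t)) + C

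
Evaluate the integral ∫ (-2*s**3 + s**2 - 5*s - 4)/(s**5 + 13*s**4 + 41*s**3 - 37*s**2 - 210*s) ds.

2*log(s)/105 - 13*log(s - 2)/315 + 37*log(s + 3)/60 - 74*log(s + 5)/35 + 383*log(s + 7)/252 + C

Factor the denominator: s*(s - 2)*(s + 3)*(s + 5)*(s + 7).
Partial-fraction decomposition: 383/(252*(s + 7)) - 74/(35*(s + 5)) + 37/(60*(s + 3)) - 13/(315*(s - 2)) + 2/(105*s).
Integrate each term: A/(s−a) contributes A·log|s−a|.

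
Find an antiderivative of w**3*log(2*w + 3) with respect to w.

w**4*log(2*w + 3)/4 - w**4/16 + w**3/8 - 9*w**2/32 + 27*w/32 - 81*log(2*w + 3)/64 + C

Use integration by parts with u = log(2*w + 3), dv = w**3 dw.
Then du = 2/(2*w + 3) dw and v = w**4/4.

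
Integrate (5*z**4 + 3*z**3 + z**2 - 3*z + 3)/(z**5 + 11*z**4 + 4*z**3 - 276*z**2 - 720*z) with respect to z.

-log(z)/240 + 1171*log(z - 5)/1815 + 373*log(z + 4)/48 - 2477*log(z + 6)/726 + 1963/(44*z + 264) + C

Factor the denominator: z*(z - 5)*(z + 4)*(z + 6)**2.
Partial-fraction decomposition: -2477/(726*(z + 6)) - 1963/(44*(z + 6)**2) + 373/(48*(z + 4)) + 1171/(1815*(z - 5)) - 1/(240*z).
Integrate each term; A/(z−a) gives A·log|z−a|; A/(z−a)² gives −A/(z−a).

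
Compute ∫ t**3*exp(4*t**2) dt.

Let u = t², du = 2t dt; rewrite as (1/2)∫ u^1·exp(4u) du.
Now integrate by parts 1 time.

(4*t**2 - 1)*exp(4*t**2)/32 + C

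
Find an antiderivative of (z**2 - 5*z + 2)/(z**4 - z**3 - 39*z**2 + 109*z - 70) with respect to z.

Factor the denominator: (z - 5)*(z - 2)*(z - 1)*(z + 7).
Partial-fraction decomposition: -43/(432*(z + 7)) - 1/(16*(z - 1)) + 4/(27*(z - 2)) + 1/(72*(z - 5)).
Integrate each term: A/(z−a) contributes A·log|z−a|.

log(z - 5)/72 + 4*log(z - 2)/27 - log(z - 1)/16 - 43*log(z + 7)/432 + C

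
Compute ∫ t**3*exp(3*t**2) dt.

(3*t**2 - 1)*exp(3*t**2)/18 + C

Let u = t², du = 2t dt; rewrite as (1/2)∫ u^1·exp(3u) du.
Now integrate by parts 1 time.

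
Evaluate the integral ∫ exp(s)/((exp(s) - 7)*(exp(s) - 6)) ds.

Let u = e^s, du = e^s ds.
The integral becomes ∫ du/((u-7)(u-6)); decompose into partial fractions.

log(exp(s) - 7) - log(exp(s) - 6) + C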